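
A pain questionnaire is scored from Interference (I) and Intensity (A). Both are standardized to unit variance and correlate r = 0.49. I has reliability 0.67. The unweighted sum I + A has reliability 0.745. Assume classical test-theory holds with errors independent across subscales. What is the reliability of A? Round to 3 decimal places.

0.570

Var(I+A) = 2 + 2·0.49 = 2.980.
True-score variance = ρ_I + ρ_A + 2·0.49, so 0.745 = (0.67 + ρ_A + 0.98) / 2.980.
ρ_A = 0.745·2.980 − 0.67 − 0.98 = 0.570.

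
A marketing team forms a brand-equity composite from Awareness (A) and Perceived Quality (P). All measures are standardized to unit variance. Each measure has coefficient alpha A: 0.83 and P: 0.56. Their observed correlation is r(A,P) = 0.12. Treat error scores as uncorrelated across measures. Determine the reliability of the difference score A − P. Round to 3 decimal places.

Var(A−P) = 1 + 1 − 2·0.12 = 2 − 0.24 = 1.76.
With uncorrelated errors the cross-covariances are all true-score covariance, so they carry over unchanged; only the diagonal terms shrink to ρᵢσᵢ².
True-score variance = [0.83 + 0.56] − 0.24 = 1.39 − 0.24 = 1.15.
Reliability = 1.15 / 1.76 = 0.653.

0.653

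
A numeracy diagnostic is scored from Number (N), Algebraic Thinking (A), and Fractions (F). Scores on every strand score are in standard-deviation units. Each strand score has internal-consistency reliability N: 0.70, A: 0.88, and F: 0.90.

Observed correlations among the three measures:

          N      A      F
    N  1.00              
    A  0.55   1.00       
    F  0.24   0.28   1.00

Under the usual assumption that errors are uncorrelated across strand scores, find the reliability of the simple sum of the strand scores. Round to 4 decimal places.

0.8988

Var(N+A+F) = 3 + 2·[0.55 + 0.24 + 0.28] = 3 + 2.14 = 5.14.
With uncorrelated errors the cross-covariances are all true-score covariance, so they carry over unchanged; only the diagonal terms shrink to ρᵢσᵢ².
True-score variance = [0.70 + 0.88 + 0.90] + 2.14 = 2.48 + 2.14 = 4.62.
Reliability = 4.62 / 5.14 = 0.8988.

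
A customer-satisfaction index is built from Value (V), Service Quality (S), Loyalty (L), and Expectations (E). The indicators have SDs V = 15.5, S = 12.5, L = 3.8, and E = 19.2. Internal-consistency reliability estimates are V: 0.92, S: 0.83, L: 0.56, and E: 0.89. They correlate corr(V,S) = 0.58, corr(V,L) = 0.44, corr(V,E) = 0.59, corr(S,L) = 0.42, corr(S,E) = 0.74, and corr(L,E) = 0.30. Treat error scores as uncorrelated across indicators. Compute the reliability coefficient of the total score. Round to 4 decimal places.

0.9498

Var(V+S+L+E) = 15.5² + 12.5² + 3.8² + 19.2² + 2·[15.5·12.5·0.58 + 15.5·3.8·0.44 + 15.5·19.2·0.59 + 12.5·3.8·0.42 + 12.5·19.2·0.74 + 3.8·19.2·0.30] = 779.58 + 1066.63 = 1846.21.
Under uncorrelated errors the observed covariances equal the true-score covariances, so only the own-variance terms attenuate.
True-score variance = [15.5²·0.92 + 12.5²·0.83 + 3.8²·0.56 + 19.2²·0.89] + 1066.63 = 686.894 + 1066.63 = 1753.52.
Reliability = 1753.52 / 1846.21 = 0.9498.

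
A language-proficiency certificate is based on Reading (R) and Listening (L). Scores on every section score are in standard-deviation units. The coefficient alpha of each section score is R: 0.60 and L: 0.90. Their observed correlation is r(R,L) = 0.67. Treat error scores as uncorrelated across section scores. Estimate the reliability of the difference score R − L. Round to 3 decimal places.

Var(R−L) = 1 + 1 − 2·0.67 = 2 − 1.34 = 0.66.
Because errors are independent across components, Cov(Tᵢ,Tⱼ) = Cov(Xᵢ,Xⱼ); the off-diagonal part of the true-score variance is the same as above.
True-score variance = [0.60 + 0.90] − 1.34 = 1.5 − 1.34 = 0.16.
Reliability = 0.16 / 0.66 = 0.242.

0.242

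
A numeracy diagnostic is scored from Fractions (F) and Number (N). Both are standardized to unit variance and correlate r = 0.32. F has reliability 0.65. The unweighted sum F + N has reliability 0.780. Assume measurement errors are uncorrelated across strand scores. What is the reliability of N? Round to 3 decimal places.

0.769

Var(F+N) = 2 + 2·0.32 = 2.640.
True-score variance = ρ_F + ρ_N + 2·0.32, so 0.780 = (0.65 + ρ_N + 0.64) / 2.640.
ρ_N = 0.780·2.640 − 0.65 − 0.64 = 0.769.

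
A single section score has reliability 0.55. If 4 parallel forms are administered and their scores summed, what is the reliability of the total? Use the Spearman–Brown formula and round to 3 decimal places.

ρ_k = kρ / (1 + (k−1)ρ) = 4·0.55 / (1 + 3·0.55) = 2.200 / 2.650 = 0.830.

0.830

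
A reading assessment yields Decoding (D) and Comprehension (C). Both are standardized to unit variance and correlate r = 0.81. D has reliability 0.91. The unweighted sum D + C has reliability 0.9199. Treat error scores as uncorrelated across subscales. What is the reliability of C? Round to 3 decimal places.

Var(D+C) = 2 + 2·0.81 = 3.620.
True-score variance = ρ_D + ρ_C + 2·0.81, so 0.9199 = (0.91 + ρ_C + 1.62) / 3.620.
ρ_C = 0.9199·3.620 − 0.91 − 1.62 = 0.800.

0.800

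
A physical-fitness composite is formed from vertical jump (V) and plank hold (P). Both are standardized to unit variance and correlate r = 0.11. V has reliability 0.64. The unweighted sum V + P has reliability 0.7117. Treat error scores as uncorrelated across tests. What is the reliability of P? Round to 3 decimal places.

0.720

Var(V+P) = 2 + 2·0.11 = 2.220.
True-score variance = ρ_V + ρ_P + 2·0.11, so 0.7117 = (0.64 + ρ_P + 0.22) / 2.220.
ρ_P = 0.7117·2.220 − 0.64 − 0.22 = 0.720.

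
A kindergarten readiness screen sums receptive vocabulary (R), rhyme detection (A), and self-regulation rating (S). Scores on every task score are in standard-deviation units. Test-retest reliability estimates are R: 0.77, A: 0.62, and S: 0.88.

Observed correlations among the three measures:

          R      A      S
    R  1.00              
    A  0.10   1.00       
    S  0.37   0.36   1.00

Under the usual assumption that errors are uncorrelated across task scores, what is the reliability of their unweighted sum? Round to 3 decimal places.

0.843

Var(R+A+S) = 3 + 2·[0.10 + 0.37 + 0.36] = 3 + 1.66 = 4.66.
Because errors are independent across components, Cov(Tᵢ,Tⱼ) = Cov(Xᵢ,Xⱼ); the off-diagonal part of the true-score variance is the same as above.
True-score variance = [0.77 + 0.62 + 0.88] + 1.66 = 2.27 + 1.66 = 3.93.
Reliability = 3.93 / 4.66 = 0.843.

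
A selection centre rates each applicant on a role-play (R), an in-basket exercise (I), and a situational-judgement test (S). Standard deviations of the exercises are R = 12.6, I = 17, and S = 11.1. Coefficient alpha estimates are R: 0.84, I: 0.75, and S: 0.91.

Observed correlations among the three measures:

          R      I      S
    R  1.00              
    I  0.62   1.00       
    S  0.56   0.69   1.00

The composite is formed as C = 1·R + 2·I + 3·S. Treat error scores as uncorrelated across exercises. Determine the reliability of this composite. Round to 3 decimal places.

Var(C) = 12.6² + 2²·17² + 3²·11.1² + 2·[2·12.6·17·0.62 + 3·12.6·11.1·0.56 + 6·17·11.1·0.69] = 2423.65 + 2563.58 = 4987.23.
Because errors are independent across components, Cov(Tᵢ,Tⱼ) = Cov(Xᵢ,Xⱼ); the off-diagonal part of the true-score variance is the same as above.
True-score variance = [12.6²·0.84 + 2²·17²·0.75 + 3²·11.1²·0.91] + 2563.58 = 2009.45 + 2563.58 = 4573.03.
Reliability = 4573.03 / 4987.23 = 0.917.

0.917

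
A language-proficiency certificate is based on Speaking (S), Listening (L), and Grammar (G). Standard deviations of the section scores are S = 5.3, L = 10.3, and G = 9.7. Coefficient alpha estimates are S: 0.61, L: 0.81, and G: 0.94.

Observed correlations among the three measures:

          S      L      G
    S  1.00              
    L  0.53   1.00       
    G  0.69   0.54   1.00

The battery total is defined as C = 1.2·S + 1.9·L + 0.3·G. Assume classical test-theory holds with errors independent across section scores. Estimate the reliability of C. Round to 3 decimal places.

Var(C) = 1.2²·5.3² + 1.9²·10.3² + 0.3²·9.7² + 2·[2.28·5.3·10.3·0.53 + 0.36·5.3·9.7·0.69 + 0.57·10.3·9.7·0.54] = 431.903 + 218.978 = 650.881.
With uncorrelated errors the cross-covariances are all true-score covariance, so they carry over unchanged; only the diagonal terms shrink to ρᵢσᵢ².
True-score variance = [1.2²·5.3²·0.61 + 1.9²·10.3²·0.81 + 0.3²·9.7²·0.94] + 218.978 = 342.852 + 218.978 = 561.83.
Reliability = 561.83 / 650.881 = 0.863.

0.863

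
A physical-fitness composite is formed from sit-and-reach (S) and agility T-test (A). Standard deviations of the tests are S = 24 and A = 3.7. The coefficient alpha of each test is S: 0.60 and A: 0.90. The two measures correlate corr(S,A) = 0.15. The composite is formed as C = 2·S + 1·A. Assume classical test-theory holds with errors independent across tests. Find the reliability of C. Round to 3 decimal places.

Var(C) = 2²·24² + 3.7² + 2·[2·24·3.7·0.15] = 2317.69 + 53.28 = 2370.97.
Under uncorrelated errors the observed covariances equal the true-score covariances, so only the own-variance terms attenuate.
True-score variance = [2²·24²·0.60 + 3.7²·0.90] + 53.28 = 1394.72 + 53.28 = 1448.
Reliability = 1448 / 2370.97 = 0.611.

0.611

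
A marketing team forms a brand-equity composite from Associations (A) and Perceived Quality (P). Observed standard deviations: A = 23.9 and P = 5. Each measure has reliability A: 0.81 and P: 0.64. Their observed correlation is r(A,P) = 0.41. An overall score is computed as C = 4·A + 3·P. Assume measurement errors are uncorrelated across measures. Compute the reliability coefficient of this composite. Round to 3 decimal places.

Var(C) = 4²·23.9² + 3²·5² + 2·[12·23.9·5·0.41] = 9364.36 + 1175.88 = 10540.2.
Because errors are independent across components, Cov(Tᵢ,Tⱼ) = Cov(Xᵢ,Xⱼ); the off-diagonal part of the true-score variance is the same as above.
True-score variance = [4²·23.9²·0.81 + 3²·5²·0.64] + 1175.88 = 7546.88 + 1175.88 = 8722.76.
Reliability = 8722.76 / 10540.2 = 0.828.

0.828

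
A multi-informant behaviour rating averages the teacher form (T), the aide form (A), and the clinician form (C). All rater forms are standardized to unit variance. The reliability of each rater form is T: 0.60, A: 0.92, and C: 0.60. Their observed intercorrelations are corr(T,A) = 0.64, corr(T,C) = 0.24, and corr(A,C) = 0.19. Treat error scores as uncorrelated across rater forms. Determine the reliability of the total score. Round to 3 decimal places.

0.829

Var(T+A+C) = 3 + 2·[0.64 + 0.24 + 0.19] = 3 + 2.14 = 5.14.
Under uncorrelated errors the observed covariances equal the true-score covariances, so only the own-variance terms attenuate.
True-score variance = [0.60 + 0.92 + 0.60] + 2.14 = 2.12 + 2.14 = 4.26.
Reliability = 4.26 / 5.14 = 0.829.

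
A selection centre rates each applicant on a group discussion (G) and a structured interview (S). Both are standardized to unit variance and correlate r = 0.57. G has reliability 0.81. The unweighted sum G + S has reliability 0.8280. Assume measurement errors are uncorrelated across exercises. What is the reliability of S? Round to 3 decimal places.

0.650

Var(G+S) = 2 + 2·0.57 = 3.140.
True-score variance = ρ_G + ρ_S + 2·0.57, so 0.8280 = (0.81 + ρ_S + 1.14) / 3.140.
ρ_S = 0.8280·3.140 − 0.81 − 1.14 = 0.650.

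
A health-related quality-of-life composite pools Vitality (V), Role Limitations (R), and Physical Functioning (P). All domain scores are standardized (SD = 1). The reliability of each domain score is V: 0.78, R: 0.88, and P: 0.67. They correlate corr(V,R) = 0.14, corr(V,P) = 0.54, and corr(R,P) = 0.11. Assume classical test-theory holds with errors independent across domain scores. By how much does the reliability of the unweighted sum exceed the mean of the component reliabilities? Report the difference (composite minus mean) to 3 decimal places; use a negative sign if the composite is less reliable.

0.077

Var(sum) = 3 + 1.58 = 4.58; true-score variance = 2.33 + 1.58 = 3.91; composite reliability = 0.8537.
Mean component reliability = 0.7767.
Difference = 0.8537 − 0.7767 = 0.077.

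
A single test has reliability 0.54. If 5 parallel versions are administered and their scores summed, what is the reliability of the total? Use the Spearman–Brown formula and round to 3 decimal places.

0.854

ρ_k = kρ / (1 + (k−1)ρ) = 5·0.54 / (1 + 4·0.54) = 2.700 / 3.160 = 0.854.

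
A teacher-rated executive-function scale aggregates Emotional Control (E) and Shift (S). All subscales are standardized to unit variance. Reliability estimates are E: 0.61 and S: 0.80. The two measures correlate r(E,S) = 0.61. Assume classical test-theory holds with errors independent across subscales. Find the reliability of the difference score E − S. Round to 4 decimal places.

Var(E−S) = 1 + 1 − 2·0.61 = 2 − 1.22 = 0.78.
Under uncorrelated errors the observed covariances equal the true-score covariances, so only the own-variance terms attenuate.
True-score variance = [0.61 + 0.80] − 1.22 = 1.41 − 1.22 = 0.19.
Reliability = 0.19 / 0.78 = 0.2436.

0.2436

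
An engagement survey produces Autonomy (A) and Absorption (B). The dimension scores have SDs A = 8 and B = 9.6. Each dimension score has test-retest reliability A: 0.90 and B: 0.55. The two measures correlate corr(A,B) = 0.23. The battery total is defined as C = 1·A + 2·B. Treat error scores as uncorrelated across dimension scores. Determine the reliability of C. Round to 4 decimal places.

Var(C) = 8² + 2²·9.6² + 2·[2·8·9.6·0.23] = 432.64 + 70.656 = 503.296.
Because errors are independent across components, Cov(Tᵢ,Tⱼ) = Cov(Xᵢ,Xⱼ); the off-diagonal part of the true-score variance is the same as above.
True-score variance = [8²·0.90 + 2²·9.6²·0.55] + 70.656 = 260.352 + 70.656 = 331.008.
Reliability = 331.008 / 503.296 = 0.6577.

0.6577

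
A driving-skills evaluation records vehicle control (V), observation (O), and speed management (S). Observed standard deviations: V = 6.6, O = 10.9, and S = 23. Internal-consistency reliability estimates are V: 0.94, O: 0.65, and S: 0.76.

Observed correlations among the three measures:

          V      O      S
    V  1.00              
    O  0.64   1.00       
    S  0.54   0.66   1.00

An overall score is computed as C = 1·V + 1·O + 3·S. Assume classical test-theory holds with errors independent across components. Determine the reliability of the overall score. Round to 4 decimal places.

0.8174

Var(C) = 6.6² + 10.9² + 3²·23² + 2·[6.6·10.9·0.64 + 3·6.6·23·0.54 + 3·10.9·23·0.66] = 4923.37 + 1576.69 = 6500.06.
With uncorrelated errors the cross-covariances are all true-score covariance, so they carry over unchanged; only the diagonal terms shrink to ρᵢσᵢ².
True-score variance = [6.6²·0.94 + 10.9²·0.65 + 3²·23²·0.76] + 1576.69 = 3736.53 + 1576.69 = 5313.22.
Reliability = 5313.22 / 6500.06 = 0.8174.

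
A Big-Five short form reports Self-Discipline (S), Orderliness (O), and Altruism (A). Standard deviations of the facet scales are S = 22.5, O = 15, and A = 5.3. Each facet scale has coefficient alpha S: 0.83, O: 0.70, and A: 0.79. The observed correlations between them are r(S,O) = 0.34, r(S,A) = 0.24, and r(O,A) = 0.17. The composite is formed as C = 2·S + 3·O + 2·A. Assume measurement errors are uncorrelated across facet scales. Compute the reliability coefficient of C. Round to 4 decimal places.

Var(C) = 2²·22.5² + 3²·15² + 2²·5.3² + 2·[6·22.5·15·0.34 + 4·22.5·5.3·0.24 + 6·15·5.3·0.17] = 4162.36 + 1768.14 = 5930.5.
With uncorrelated errors the cross-covariances are all true-score covariance, so they carry over unchanged; only the diagonal terms shrink to ρᵢσᵢ².
True-score variance = [2²·22.5²·0.83 + 3²·15²·0.70 + 2²·5.3²·0.79] + 1768.14 = 3187.01 + 1768.14 = 4955.15.
Reliability = 4955.15 / 5930.5 = 0.8355.

0.8355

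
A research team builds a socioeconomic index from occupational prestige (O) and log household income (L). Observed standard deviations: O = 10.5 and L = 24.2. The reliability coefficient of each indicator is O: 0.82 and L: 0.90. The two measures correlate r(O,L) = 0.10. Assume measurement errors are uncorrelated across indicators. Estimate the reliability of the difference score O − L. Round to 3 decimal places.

0.878

Var(O−L) = 10.5² + 24.2² − 2·10.5·24.2·0.10 = 695.89 − 50.82 = 645.07.
Because errors are independent across components, Cov(Tᵢ,Tⱼ) = Cov(Xᵢ,Xⱼ); the off-diagonal part of the true-score variance is the same as above.
True-score variance = [10.5²·0.82 + 24.2²·0.90] − 50.82 = 617.481 − 50.82 = 566.661.
Reliability = 566.661 / 645.07 = 0.878.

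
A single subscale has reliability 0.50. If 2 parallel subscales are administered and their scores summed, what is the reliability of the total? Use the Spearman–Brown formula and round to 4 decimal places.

ρ_k = kρ / (1 + (k−1)ρ) = 2·0.50 / (1 + 1·0.50) = 1.000 / 1.500 = 0.6667.

0.6667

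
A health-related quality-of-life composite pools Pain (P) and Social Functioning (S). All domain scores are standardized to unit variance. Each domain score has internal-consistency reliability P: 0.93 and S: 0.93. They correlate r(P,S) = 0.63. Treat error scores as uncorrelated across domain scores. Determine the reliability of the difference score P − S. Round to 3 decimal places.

Var(P−S) = 1 + 1 − 2·0.63 = 2 − 1.26 = 0.74.
Under uncorrelated errors the observed covariances equal the true-score covariances, so only the own-variance terms attenuate.
True-score variance = [0.93 + 0.93] − 1.26 = 1.86 − 1.26 = 0.6.
Reliability = 0.6 / 0.74 = 0.811.

0.811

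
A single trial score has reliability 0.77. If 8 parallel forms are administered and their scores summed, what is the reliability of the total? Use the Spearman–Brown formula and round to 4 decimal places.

ρ_k = kρ / (1 + (k−1)ρ) = 8·0.77 / (1 + 7·0.77) = 6.160 / 6.390 = 0.9640.

0.9640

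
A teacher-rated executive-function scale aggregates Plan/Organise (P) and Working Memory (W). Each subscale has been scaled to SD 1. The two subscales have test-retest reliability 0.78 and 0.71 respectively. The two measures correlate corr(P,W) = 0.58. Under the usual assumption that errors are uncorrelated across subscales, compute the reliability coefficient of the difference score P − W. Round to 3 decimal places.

Var(P−W) = 1 + 1 − 2·0.58 = 2 − 1.16 = 0.84.
With uncorrelated errors the cross-covariances are all true-score covariance, so they carry over unchanged; only the diagonal terms shrink to ρᵢσᵢ².
True-score variance = [0.78 + 0.71] − 1.16 = 1.49 − 1.16 = 0.33.
Reliability = 0.33 / 0.84 = 0.393.

0.393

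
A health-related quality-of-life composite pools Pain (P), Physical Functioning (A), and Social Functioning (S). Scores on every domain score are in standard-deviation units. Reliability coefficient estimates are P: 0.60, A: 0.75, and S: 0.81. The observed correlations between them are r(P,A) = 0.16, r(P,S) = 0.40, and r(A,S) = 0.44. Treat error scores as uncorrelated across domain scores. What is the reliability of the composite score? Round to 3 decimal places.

Var(P+A+S) = 3 + 2·[0.16 + 0.40 + 0.44] = 3 + 2 = 5.
Because errors are independent across components, Cov(Tᵢ,Tⱼ) = Cov(Xᵢ,Xⱼ); the off-diagonal part of the true-score variance is the same as above.
True-score variance = [0.60 + 0.75 + 0.81] + 2 = 2.16 + 2 = 4.16.
Reliability = 4.16 / 5 = 0.832.

0.832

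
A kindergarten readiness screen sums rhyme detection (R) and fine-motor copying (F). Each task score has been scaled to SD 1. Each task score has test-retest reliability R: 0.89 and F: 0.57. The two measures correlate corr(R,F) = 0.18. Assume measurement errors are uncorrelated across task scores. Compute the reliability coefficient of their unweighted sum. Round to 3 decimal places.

0.771

Var(R+F) = 2 + 2·[0.18] = 2 + 0.36 = 2.36.
With uncorrelated errors the cross-covariances are all true-score covariance, so they carry over unchanged; only the diagonal terms shrink to ρᵢσᵢ².
True-score variance = [0.89 + 0.57] + 0.36 = 1.46 + 0.36 = 1.82.
Reliability = 1.82 / 2.36 = 0.771.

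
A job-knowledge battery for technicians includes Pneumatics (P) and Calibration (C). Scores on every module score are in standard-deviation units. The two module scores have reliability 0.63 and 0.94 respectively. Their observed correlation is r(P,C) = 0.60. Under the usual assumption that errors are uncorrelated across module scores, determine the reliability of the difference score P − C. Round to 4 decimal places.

Var(P−C) = 1 + 1 − 2·0.60 = 2 − 1.2 = 0.8.
Under uncorrelated errors the observed covariances equal the true-score covariances, so only the own-variance terms attenuate.
True-score variance = [0.63 + 0.94] − 1.2 = 1.57 − 1.2 = 0.37.
Reliability = 0.37 / 0.8 = 0.4625.

0.4625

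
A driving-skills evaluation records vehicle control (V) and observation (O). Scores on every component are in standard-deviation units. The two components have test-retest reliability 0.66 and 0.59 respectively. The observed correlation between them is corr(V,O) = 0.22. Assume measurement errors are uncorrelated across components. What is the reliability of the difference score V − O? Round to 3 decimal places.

0.519

Var(V−O) = 1 + 1 − 2·0.22 = 2 − 0.44 = 1.56.
Because errors are independent across components, Cov(Tᵢ,Tⱼ) = Cov(Xᵢ,Xⱼ); the off-diagonal part of the true-score variance is the same as above.
True-score variance = [0.66 + 0.59] − 0.44 = 1.25 − 0.44 = 0.81.
Reliability = 0.81 / 1.56 = 0.519.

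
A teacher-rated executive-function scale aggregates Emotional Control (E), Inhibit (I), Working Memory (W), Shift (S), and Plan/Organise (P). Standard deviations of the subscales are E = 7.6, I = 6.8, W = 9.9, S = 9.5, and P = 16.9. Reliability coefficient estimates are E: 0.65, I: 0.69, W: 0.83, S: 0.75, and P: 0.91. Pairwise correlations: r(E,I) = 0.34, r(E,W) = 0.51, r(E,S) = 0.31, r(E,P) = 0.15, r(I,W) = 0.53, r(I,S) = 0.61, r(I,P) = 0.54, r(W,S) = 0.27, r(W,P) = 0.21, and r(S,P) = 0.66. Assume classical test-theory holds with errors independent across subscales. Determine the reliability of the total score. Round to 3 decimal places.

0.928

Var(E+I+W+S+P) = 7.6² + 6.8² + 9.9² + 9.5² + 16.9² + 2·[7.6·6.8·0.34 + 7.6·9.9·0.51 + 7.6·9.5·0.31 + 7.6·16.9·0.15 + 6.8·9.9·0.53 + 6.8·9.5·0.61 + 6.8·16.9·0.54 + 9.9·9.5·0.27 + 9.9·16.9·0.21 + 9.5·16.9·0.66] = 577.87 + 802.451 = 1380.32.
Because errors are independent across components, Cov(Tᵢ,Tⱼ) = Cov(Xᵢ,Xⱼ); the off-diagonal part of the true-score variance is the same as above.
True-score variance = [7.6²·0.65 + 6.8²·0.69 + 9.9²·0.83 + 9.5²·0.75 + 16.9²·0.91] + 802.451 = 478.39 + 802.451 = 1280.84.
Reliability = 1280.84 / 1380.32 = 0.928.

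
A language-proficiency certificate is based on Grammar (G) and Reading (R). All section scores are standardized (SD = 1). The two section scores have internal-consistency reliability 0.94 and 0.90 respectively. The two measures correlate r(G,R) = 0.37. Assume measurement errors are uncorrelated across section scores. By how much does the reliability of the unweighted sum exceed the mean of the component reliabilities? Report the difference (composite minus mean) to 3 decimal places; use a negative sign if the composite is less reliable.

0.022

Var(sum) = 2 + 0.74 = 2.74; true-score variance = 1.84 + 0.74 = 2.58; composite reliability = 0.9416.
Mean component reliability = 0.9200.
Difference = 0.9416 − 0.9200 = 0.022.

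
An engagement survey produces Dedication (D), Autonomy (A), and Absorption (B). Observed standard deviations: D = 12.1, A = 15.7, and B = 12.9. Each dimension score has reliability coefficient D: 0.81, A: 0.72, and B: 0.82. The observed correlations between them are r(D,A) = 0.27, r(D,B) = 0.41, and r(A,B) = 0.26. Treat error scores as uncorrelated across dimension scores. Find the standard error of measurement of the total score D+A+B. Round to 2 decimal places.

11.26

Var(total) = 559.31 + 335.893 = 895.203.
True-score variance = 432.521 + 335.893 = 768.414, so reliability = 0.8584.
Error variance = 895.203 − 768.414 = 126.789; SEM = √126.789 = 11.26.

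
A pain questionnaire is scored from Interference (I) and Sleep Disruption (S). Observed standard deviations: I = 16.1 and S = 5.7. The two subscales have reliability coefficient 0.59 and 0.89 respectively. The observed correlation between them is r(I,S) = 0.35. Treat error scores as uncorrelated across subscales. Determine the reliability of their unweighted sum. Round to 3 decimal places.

Var(I+S) = 16.1² + 5.7² + 2·[16.1·5.7·0.35] = 291.7 + 64.239 = 355.939.
Under uncorrelated errors the observed covariances equal the true-score covariances, so only the own-variance terms attenuate.
True-score variance = [16.1²·0.59 + 5.7²·0.89] + 64.239 = 181.85 + 64.239 = 246.089.
Reliability = 246.089 / 355.939 = 0.691.

0.691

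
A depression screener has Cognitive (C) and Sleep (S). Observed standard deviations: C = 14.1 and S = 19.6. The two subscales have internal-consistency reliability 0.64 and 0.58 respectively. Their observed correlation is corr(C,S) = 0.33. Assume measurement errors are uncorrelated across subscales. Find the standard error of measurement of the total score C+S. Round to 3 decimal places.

Var(total) = 582.97 + 182.398 = 765.368.
True-score variance = 350.051 + 182.398 = 532.449, so reliability = 0.6957.
Error variance = 765.368 − 532.449 = 232.919; SEM = √232.919 = 15.262.

15.262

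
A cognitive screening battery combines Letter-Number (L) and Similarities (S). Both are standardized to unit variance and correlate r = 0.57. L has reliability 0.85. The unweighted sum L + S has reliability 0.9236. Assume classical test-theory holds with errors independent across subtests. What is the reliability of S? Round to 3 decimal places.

0.910

Var(L+S) = 2 + 2·0.57 = 3.140.
True-score variance = ρ_L + ρ_S + 2·0.57, so 0.9236 = (0.85 + ρ_S + 1.14) / 3.140.
ρ_S = 0.9236·3.140 − 0.85 − 1.14 = 0.910.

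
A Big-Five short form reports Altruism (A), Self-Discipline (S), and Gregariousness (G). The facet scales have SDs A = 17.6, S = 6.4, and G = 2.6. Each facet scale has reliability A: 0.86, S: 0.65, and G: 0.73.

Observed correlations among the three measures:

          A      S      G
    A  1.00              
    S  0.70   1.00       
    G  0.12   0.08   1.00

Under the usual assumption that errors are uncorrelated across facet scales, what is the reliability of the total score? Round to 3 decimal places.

0.887

Var(A+S+G) = 17.6² + 6.4² + 2.6² + 2·[17.6·6.4·0.70 + 17.6·2.6·0.12 + 6.4·2.6·0.08] = 357.48 + 171.341 = 528.821.
With uncorrelated errors the cross-covariances are all true-score covariance, so they carry over unchanged; only the diagonal terms shrink to ρᵢσᵢ².
True-score variance = [17.6²·0.86 + 6.4²·0.65 + 2.6²·0.73] + 171.341 = 297.952 + 171.341 = 469.293.
Reliability = 469.293 / 528.821 = 0.887.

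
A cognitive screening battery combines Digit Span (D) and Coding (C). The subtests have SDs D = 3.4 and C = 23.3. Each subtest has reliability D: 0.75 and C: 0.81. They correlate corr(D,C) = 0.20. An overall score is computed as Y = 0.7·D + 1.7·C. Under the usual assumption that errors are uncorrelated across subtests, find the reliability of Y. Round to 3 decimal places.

Var(Y) = 0.7²·3.4² + 1.7²·23.3² + 2·[1.19·3.4·23.3·0.20] = 1574.62 + 37.7087 = 1612.33.
Because errors are independent across components, Cov(Tᵢ,Tⱼ) = Cov(Xᵢ,Xⱼ); the off-diagonal part of the true-score variance is the same as above.
True-score variance = [0.7²·3.4²·0.75 + 1.7²·23.3²·0.81] + 37.7087 = 1275.1 + 37.7087 = 1312.81.
Reliability = 1312.81 / 1612.33 = 0.814.

0.814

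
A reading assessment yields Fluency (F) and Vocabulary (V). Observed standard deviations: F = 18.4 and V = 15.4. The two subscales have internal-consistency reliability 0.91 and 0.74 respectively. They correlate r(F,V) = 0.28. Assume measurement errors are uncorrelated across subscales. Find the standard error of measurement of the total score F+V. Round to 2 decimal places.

9.60

Var(total) = 575.72 + 158.682 = 734.402.
True-score variance = 483.588 + 158.682 = 642.27, so reliability = 0.8745.
Error variance = 734.402 − 642.27 = 92.132; SEM = √92.132 = 9.60.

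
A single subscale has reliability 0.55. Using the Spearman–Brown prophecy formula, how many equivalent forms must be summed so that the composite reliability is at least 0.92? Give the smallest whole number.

10

k ≥ ρ*(1−ρ₁)/(ρ₁(1−ρ*)) = 0.92·0.45 / (0.55·0.08) = 9.409.
Smallest integer k = 10.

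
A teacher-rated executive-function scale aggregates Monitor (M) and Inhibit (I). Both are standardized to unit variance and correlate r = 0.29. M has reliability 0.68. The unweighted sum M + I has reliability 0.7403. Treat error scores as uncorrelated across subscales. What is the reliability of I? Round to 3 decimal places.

0.650

Var(M+I) = 2 + 2·0.29 = 2.580.
True-score variance = ρ_M + ρ_I + 2·0.29, so 0.7403 = (0.68 + ρ_I + 0.58) / 2.580.
ρ_I = 0.7403·2.580 − 0.68 − 0.58 = 0.650.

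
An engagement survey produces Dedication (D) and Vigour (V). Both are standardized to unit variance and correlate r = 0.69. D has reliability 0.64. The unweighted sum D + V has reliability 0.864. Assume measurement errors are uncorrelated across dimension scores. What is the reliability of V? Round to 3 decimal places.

Var(D+V) = 2 + 2·0.69 = 3.380.
True-score variance = ρ_D + ρ_V + 2·0.69, so 0.864 = (0.64 + ρ_V + 1.38) / 3.380.
ρ_V = 0.864·3.380 − 0.64 − 1.38 = 0.900.

0.900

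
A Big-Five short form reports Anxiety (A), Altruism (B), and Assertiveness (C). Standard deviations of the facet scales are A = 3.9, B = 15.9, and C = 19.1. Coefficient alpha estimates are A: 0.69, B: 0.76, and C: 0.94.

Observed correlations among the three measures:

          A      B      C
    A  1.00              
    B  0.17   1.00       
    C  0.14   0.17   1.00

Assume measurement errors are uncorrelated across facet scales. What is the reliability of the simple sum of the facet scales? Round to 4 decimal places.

0.8878

Var(A+B+C) = 3.9² + 15.9² + 19.1² + 2·[3.9·15.9·0.17 + 3.9·19.1·0.14 + 15.9·19.1·0.17] = 632.83 + 145.195 = 778.025.
With uncorrelated errors the cross-covariances are all true-score covariance, so they carry over unchanged; only the diagonal terms shrink to ρᵢσᵢ².
True-score variance = [3.9²·0.69 + 15.9²·0.76 + 19.1²·0.94] + 145.195 = 545.552 + 145.195 = 690.747.
Reliability = 690.747 / 778.025 = 0.8878.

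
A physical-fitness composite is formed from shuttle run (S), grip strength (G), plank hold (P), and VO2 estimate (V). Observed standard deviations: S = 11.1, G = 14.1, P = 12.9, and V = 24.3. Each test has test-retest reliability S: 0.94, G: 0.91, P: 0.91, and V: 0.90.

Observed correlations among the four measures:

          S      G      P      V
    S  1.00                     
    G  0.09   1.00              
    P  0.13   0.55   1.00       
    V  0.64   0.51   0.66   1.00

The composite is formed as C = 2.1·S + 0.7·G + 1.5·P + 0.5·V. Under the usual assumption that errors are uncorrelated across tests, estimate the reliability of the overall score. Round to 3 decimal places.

0.961

Var(C) = 2.1²·11.1² + 0.7²·14.1² + 1.5²·12.9² + 0.5²·24.3² + 2·[1.47·11.1·14.1·0.09 + 3.15·11.1·12.9·0.13 + 1.05·11.1·24.3·0.64 + 1.05·14.1·12.9·0.55 + 0.35·14.1·24.3·0.51 + 0.75·12.9·24.3·0.66] = 1162.82 + 1163.94 = 2326.76.
Because errors are independent across components, Cov(Tᵢ,Tⱼ) = Cov(Xᵢ,Xⱼ); the off-diagonal part of the true-score variance is the same as above.
True-score variance = [2.1²·11.1²·0.94 + 0.7²·14.1²·0.91 + 1.5²·12.9²·0.91 + 0.5²·24.3²·0.90] + 1163.94 = 1072.99 + 1163.94 = 2236.93.
Reliability = 2236.93 / 2326.76 = 0.961.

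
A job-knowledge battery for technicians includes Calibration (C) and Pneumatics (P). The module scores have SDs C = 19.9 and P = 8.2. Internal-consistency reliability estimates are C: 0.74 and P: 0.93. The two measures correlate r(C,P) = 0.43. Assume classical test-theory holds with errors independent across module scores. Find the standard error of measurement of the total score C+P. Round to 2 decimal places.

10.38

Var(total) = 463.25 + 140.335 = 603.585.
True-score variance = 355.581 + 140.335 = 495.915, so reliability = 0.8216.
Error variance = 603.585 − 495.915 = 107.669; SEM = √107.669 = 10.38.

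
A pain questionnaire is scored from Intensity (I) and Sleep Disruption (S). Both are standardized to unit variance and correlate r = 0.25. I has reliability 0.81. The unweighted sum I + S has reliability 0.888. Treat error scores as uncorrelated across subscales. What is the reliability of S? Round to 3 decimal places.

Var(I+S) = 2 + 2·0.25 = 2.500.
True-score variance = ρ_I + ρ_S + 2·0.25, so 0.888 = (0.81 + ρ_S + 0.50) / 2.500.
ρ_S = 0.888·2.500 − 0.81 − 0.50 = 0.910.

0.910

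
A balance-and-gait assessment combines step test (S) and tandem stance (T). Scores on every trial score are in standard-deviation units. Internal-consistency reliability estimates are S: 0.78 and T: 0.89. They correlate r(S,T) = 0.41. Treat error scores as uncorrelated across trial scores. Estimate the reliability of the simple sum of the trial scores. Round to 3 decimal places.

0.883

Var(S+T) = 2 + 2·[0.41] = 2 + 0.82 = 2.82.
Because errors are independent across components, Cov(Tᵢ,Tⱼ) = Cov(Xᵢ,Xⱼ); the off-diagonal part of the true-score variance is the same as above.
True-score variance = [0.78 + 0.89] + 0.82 = 1.67 + 0.82 = 2.49.
Reliability = 2.49 / 2.82 = 0.883.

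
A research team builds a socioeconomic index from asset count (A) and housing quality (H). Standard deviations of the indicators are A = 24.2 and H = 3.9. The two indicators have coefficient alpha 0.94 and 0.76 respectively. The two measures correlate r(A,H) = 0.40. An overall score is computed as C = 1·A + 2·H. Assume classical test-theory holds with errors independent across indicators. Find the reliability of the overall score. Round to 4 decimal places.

0.9376

Var(C) = 24.2² + 2²·3.9² + 2·[2·24.2·3.9·0.40] = 646.48 + 151.008 = 797.488.
With uncorrelated errors the cross-covariances are all true-score covariance, so they carry over unchanged; only the diagonal terms shrink to ρᵢσᵢ².
True-score variance = [24.2²·0.94 + 2²·3.9²·0.76] + 151.008 = 596.74 + 151.008 = 747.748.
Reliability = 747.748 / 797.488 = 0.9376.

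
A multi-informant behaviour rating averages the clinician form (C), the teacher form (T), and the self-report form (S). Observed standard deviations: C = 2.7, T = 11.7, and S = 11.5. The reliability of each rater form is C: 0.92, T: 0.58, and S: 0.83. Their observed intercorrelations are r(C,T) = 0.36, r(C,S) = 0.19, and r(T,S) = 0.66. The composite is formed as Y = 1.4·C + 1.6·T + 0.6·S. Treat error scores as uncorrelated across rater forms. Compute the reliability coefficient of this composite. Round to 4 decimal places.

0.7570

Var(Y) = 1.4²·2.7² + 1.6²·11.7² + 0.6²·11.5² + 2·[2.24·2.7·11.7·0.36 + 0.84·2.7·11.5·0.19 + 0.96·11.7·11.5·0.66] = 412.337 + 231.361 = 643.698.
Because errors are independent across components, Cov(Tᵢ,Tⱼ) = Cov(Xᵢ,Xⱼ); the off-diagonal part of the true-score variance is the same as above.
True-score variance = [1.4²·2.7²·0.92 + 1.6²·11.7²·0.58 + 0.6²·11.5²·0.83] + 231.361 = 255.916 + 231.361 = 487.277.
Reliability = 487.277 / 643.698 = 0.7570.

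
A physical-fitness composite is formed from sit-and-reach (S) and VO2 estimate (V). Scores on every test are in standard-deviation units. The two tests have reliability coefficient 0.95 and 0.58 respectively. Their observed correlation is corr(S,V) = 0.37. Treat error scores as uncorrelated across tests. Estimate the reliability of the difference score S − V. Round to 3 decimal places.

0.627

Var(S−V) = 1 + 1 − 2·0.37 = 2 − 0.74 = 1.26.
Under uncorrelated errors the observed covariances equal the true-score covariances, so only the own-variance terms attenuate.
True-score variance = [0.95 + 0.58] − 0.74 = 1.53 − 0.74 = 0.79.
Reliability = 0.79 / 1.26 = 0.627.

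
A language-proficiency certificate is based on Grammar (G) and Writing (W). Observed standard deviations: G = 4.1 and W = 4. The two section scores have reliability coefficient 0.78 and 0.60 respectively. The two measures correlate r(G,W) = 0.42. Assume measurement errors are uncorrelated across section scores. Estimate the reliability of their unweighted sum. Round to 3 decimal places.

0.783

Var(G+W) = 4.1² + 4² + 2·[4.1·4·0.42] = 32.81 + 13.776 = 46.586.
Because errors are independent across components, Cov(Tᵢ,Tⱼ) = Cov(Xᵢ,Xⱼ); the off-diagonal part of the true-score variance is the same as above.
True-score variance = [4.1²·0.78 + 4²·0.60] + 13.776 = 22.7118 + 13.776 = 36.4878.
Reliability = 36.4878 / 46.586 = 0.783.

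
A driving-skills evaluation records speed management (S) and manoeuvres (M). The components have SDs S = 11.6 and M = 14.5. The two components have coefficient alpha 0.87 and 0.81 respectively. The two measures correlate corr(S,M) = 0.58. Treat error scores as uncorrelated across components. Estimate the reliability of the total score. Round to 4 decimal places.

0.8936

Var(S+M) = 11.6² + 14.5² + 2·[11.6·14.5·0.58] = 344.81 + 195.112 = 539.922.
Because errors are independent across components, Cov(Tᵢ,Tⱼ) = Cov(Xᵢ,Xⱼ); the off-diagonal part of the true-score variance is the same as above.
True-score variance = [11.6²·0.87 + 14.5²·0.81] + 195.112 = 287.37 + 195.112 = 482.482.
Reliability = 482.482 / 539.922 = 0.8936.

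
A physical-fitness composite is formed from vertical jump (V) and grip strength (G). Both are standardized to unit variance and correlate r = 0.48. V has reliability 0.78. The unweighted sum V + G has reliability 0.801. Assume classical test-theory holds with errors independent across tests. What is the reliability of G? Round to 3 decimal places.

0.631

Var(V+G) = 2 + 2·0.48 = 2.960.
True-score variance = ρ_V + ρ_G + 2·0.48, so 0.801 = (0.78 + ρ_G + 0.96) / 2.960.
ρ_G = 0.801·2.960 − 0.78 − 0.96 = 0.631.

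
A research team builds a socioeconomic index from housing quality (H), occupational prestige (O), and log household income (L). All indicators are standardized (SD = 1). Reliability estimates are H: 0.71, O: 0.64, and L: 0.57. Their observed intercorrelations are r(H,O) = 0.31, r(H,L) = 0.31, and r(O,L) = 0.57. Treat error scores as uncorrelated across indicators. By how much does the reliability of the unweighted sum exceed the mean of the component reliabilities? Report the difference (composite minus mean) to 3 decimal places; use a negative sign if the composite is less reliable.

0.159

Var(sum) = 3 + 2.38 = 5.38; true-score variance = 1.92 + 2.38 = 4.3; composite reliability = 0.7993.
Mean component reliability = 0.6400.
Difference = 0.7993 − 0.6400 = 0.159.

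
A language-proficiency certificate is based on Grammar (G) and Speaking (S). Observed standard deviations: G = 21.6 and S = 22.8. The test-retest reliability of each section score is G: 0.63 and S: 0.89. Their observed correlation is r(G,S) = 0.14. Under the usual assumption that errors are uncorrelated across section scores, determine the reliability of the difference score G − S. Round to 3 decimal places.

0.729

Var(G−S) = 21.6² + 22.8² − 2·21.6·22.8·0.14 = 986.4 − 137.894 = 848.506.
With uncorrelated errors the cross-covariances are all true-score covariance, so they carry over unchanged; only the diagonal terms shrink to ρᵢσᵢ².
True-score variance = [21.6²·0.63 + 22.8²·0.89] − 137.894 = 756.59 − 137.894 = 618.696.
Reliability = 618.696 / 848.506 = 0.729.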